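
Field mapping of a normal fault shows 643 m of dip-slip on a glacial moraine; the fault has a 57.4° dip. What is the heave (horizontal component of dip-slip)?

346 m

heave = dip-slip × cos(dip) = 643 m × cos(57.4°) = 346 m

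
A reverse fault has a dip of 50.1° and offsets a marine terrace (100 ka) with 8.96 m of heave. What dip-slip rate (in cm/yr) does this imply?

0.0140 cm/yr

dip-slip = heave / cos(dip) = 8.96 m / cos(50.1°) = 13.97 m
rate = 13.97 m / 100 ka = 0.000140 m/yr = 0.0140 cm/yr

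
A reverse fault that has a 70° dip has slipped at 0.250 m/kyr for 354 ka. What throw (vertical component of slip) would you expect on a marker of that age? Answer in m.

83.2 m

dip-slip = rate × time = 0.250 m/kyr × 354 ka = 88.50 m
throw = dip-slip × sin(dip) = 88.50 × sin(70°) = 83.2 m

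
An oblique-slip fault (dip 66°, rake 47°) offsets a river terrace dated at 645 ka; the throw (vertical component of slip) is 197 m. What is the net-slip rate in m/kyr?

dip-slip = throw / sin(dip) = 197 / sin(66°) = 215.6 m
net slip = dip-slip / sin(rake) = 215.6 / sin(47°) = 294.9 m
rate = 294.9 m / 645 ka = 0.000457 m/yr = 0.457 m/kyr

0.457 m/kyr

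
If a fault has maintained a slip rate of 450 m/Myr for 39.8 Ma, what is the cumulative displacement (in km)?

slip = rate × time = 450 m/Myr × 39.8 Ma = 17900 m = 17.9 km

17.9 km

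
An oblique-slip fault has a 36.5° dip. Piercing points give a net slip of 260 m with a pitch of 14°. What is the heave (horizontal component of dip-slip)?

dip-slip = net slip × sin(rake) = 260 m × sin(14°) = 62.90 m
heave = dip-slip × cos(dip) = 62.90 × cos(36.5°) = 50.6 m

50.6 m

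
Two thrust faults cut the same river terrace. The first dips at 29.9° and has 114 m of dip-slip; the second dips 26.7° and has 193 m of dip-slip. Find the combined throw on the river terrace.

throw_A = 114 × sin(29.9°) = 56.83 m
throw_B = 193 × sin(26.7°) = 86.72 m
total = 56.83 + 86.72 = 144 m

144 m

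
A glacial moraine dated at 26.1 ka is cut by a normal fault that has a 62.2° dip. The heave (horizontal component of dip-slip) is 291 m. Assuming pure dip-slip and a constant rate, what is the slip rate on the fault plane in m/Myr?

dip-slip = heave / cos(dip) = 291 m / cos(62.2°) = 623.9 m
rate = 623.9 m / 26.1 ka = 0.0239 m/yr = 23900 m/Myr

23900 m/Myr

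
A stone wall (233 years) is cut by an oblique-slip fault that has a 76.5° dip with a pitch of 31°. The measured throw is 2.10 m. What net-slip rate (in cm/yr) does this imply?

dip-slip = throw / sin(dip) = 2.10 / sin(76.5°) = 2.160 m
net slip = dip-slip / sin(rake) = 2.160 / sin(31°) = 4.193 m
rate = 4.193 m / 233 years = 0.0180 m/yr = 1.80 cm/yr

1.80 cm/yr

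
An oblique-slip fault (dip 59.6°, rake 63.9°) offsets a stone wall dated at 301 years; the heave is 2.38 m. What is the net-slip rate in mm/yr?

17.4 mm/yr

dip-slip = heave / cos(dip) = 2.38 / cos(59.6°) = 4.703 m
net slip = dip-slip / sin(rake) = 4.703 / sin(63.9°) = 5.237 m
rate = 5.237 m / 301 years = 0.0174 m/yr = 17.4 mm/yr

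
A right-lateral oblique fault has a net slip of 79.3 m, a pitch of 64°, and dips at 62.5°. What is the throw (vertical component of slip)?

63.2 m

dip-slip = net slip × sin(rake) = 79.3 m × sin(64°) = 71.27 m
throw = dip-slip × sin(dip) = 71.27 × sin(62.5°) = 63.2 m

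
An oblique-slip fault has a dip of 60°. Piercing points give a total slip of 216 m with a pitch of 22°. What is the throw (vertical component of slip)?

dip-slip = net slip × sin(rake) = 216 m × sin(22°) = 80.92 m
throw = dip-slip × sin(dip) = 80.92 × sin(60°) = 70.1 m

70.1 m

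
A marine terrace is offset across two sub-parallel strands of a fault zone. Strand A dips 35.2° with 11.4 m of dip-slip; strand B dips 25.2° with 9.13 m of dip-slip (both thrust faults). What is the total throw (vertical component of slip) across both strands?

10.5 m

throw_A = 11.4 × sin(35.2°) = 6.571 m
throw_B = 9.13 × sin(25.2°) = 3.887 m
total = 6.571 + 3.887 = 10.5 m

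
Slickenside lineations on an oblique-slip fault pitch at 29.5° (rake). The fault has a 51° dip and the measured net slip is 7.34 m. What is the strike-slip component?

6.39 m

strike-slip = net slip × cos(rake) = 7.34 m × cos(29.5°) = 6.39 m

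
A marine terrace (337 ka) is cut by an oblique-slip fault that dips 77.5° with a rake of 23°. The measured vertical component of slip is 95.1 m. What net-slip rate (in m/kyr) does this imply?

dip-slip = throw / sin(dip) = 95.1 / sin(77.5°) = 97.41 m
net slip = dip-slip / sin(rake) = 97.41 / sin(23°) = 249.3 m
rate = 249.3 m / 337 ka = 0.000740 m/yr = 0.740 m/kyr

0.740 m/kyr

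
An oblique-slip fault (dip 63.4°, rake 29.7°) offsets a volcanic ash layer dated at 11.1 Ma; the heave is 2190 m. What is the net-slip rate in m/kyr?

dip-slip = heave / cos(dip) = 2190 / cos(63.4°) = 4891 m
net slip = dip-slip / sin(rake) = 4891 / sin(29.7°) = 9872 m
rate = 9872 m / 11.1 Ma = 0.000889 m/yr = 0.889 m/kyr

0.889 m/kyr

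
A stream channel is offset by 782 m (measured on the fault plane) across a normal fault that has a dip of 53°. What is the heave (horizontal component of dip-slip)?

471 m

heave = dip-slip × cos(dip) = 782 m × cos(53°) = 471 m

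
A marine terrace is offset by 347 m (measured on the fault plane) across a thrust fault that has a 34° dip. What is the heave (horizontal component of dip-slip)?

288 m

heave = dip-slip × cos(dip) = 347 m × cos(34°) = 288 m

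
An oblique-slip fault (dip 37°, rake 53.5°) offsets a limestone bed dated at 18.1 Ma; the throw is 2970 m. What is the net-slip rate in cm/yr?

0.0339 cm/yr

dip-slip = throw / sin(dip) = 2970 / sin(37°) = 4935 m
net slip = dip-slip / sin(rake) = 4935 / sin(53.5°) = 6139 m
rate = 6139 m / 18.1 Ma = 0.000339 m/yr = 0.0339 cm/yr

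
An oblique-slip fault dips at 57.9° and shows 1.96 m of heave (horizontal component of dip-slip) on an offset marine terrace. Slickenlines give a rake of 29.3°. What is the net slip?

dip-slip = heave / cos(dip) = 1.96 / cos(57.9°) = 3.688 m
net slip = dip-slip / sin(rake) = 3.688 / sin(29.3°) = 7.54 m

7.54 m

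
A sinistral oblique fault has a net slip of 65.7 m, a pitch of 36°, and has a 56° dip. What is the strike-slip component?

53.2 m

strike-slip = net slip × cos(rake) = 65.7 m × cos(36°) = 53.2 m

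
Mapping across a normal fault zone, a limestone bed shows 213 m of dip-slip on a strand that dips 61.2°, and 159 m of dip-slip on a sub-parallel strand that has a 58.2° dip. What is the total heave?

heave_A = 213 × cos(61.2°) = 102.6 m
heave_B = 159 × cos(58.2°) = 83.79 m
total = 102.6 + 83.79 = 186 m

186 m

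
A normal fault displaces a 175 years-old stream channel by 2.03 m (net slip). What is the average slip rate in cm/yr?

1.16 cm/yr

rate = 2.03 m / 175 years = 0.0116 m/yr = 1.16 cm/yr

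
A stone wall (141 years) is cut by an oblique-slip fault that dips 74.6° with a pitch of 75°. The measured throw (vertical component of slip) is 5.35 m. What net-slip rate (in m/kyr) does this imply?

dip-slip = throw / sin(dip) = 5.35 / sin(74.6°) = 5.549 m
net slip = dip-slip / sin(rake) = 5.549 / sin(75°) = 5.745 m
rate = 5.745 m / 141 years = 0.0407 m/yr = 40.7 m/kyr

40.7 m/kyr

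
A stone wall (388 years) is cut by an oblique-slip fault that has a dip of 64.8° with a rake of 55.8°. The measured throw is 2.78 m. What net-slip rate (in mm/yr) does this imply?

dip-slip = throw / sin(dip) = 2.78 / sin(64.8°) = 3.072 m
net slip = dip-slip / sin(rake) = 3.072 / sin(55.8°) = 3.715 m
rate = 3.715 m / 388 years = 0.00957 m/yr = 9.57 mm/yr

9.57 mm/yr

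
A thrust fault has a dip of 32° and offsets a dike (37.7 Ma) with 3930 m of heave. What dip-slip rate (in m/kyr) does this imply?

0.123 m/kyr

dip-slip = heave / cos(dip) = 3930 m / cos(32°) = 4634 m
rate = 4634 m / 37.7 Ma = 0.000123 m/yr = 0.123 m/kyr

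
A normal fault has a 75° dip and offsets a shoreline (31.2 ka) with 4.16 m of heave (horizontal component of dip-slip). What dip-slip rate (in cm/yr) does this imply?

0.0515 cm/yr

dip-slip = heave / cos(dip) = 4.16 m / cos(75°) = 16.07 m
rate = 16.07 m / 31.2 ka = 0.000515 m/yr = 0.0515 cm/yr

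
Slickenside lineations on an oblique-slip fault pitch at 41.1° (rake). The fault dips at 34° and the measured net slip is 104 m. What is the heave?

56.7 m

dip-slip = net slip × sin(rake) = 104 m × sin(41.1°) = 68.37 m
heave = dip-slip × cos(dip) = 68.37 × cos(34°) = 56.7 m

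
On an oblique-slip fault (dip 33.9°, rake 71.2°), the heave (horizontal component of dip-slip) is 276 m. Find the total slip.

dip-slip = heave / cos(dip) = 276 / cos(33.9°) = 332.5 m
net slip = dip-slip / sin(rake) = 332.5 / sin(71.2°) = 351 m

351 m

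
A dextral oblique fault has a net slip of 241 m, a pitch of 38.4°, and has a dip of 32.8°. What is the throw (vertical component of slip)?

dip-slip = net slip × sin(rake) = 241 m × sin(38.4°) = 149.7 m
throw = dip-slip × sin(dip) = 149.7 × sin(32.8°) = 81.1 m

81.1 m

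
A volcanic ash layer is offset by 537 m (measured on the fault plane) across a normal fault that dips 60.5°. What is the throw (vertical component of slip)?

throw = dip-slip × sin(dip) = 537 m × sin(60.5°) = 467 m

467 m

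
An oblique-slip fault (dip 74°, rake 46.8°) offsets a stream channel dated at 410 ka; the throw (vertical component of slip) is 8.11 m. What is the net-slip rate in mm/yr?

0.0282 mm/yr

dip-slip = throw / sin(dip) = 8.11 / sin(74°) = 8.437 m
net slip = dip-slip / sin(rake) = 8.437 / sin(46.8°) = 11.57 m
rate = 11.57 m / 410 ka = 0.0000282 m/yr = 0.0282 mm/yr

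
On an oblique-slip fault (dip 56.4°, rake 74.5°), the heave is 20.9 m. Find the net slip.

39.2 m

dip-slip = heave / cos(dip) = 20.9 / cos(56.4°) = 37.77 m
net slip = dip-slip / sin(rake) = 37.77 / sin(74.5°) = 39.2 m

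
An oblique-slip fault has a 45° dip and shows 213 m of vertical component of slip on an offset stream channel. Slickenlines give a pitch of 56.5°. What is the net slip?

dip-slip = throw / sin(dip) = 213 / sin(45°) = 301.2 m
net slip = dip-slip / sin(rake) = 301.2 / sin(56.5°) = 361 m

361 m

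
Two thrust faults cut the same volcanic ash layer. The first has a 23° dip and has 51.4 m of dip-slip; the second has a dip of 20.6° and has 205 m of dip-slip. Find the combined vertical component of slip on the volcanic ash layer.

92.2 m

throw_A = 51.4 × sin(23°) = 20.08 m
throw_B = 205 × sin(20.6°) = 72.13 m
total = 20.08 + 72.13 = 92.2 m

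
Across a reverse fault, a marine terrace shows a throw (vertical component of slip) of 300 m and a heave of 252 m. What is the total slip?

392 m

net slip = √(throw² + heave²) = √(300² + 252²) = 392 m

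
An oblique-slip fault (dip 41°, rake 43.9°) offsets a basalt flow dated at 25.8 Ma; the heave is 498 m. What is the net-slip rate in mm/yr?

dip-slip = heave / cos(dip) = 498 / cos(41°) = 659.9 m
net slip = dip-slip / sin(rake) = 659.9 / sin(43.9°) = 951.6 m
rate = 951.6 m / 25.8 Ma = 0.0000369 m/yr = 0.0369 mm/yr

0.0369 mm/yr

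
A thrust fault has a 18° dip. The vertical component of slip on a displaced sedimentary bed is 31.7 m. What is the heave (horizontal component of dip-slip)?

97.6 m

heave = throw / tan(dip) = 31.7 / tan(18°) = 97.6 m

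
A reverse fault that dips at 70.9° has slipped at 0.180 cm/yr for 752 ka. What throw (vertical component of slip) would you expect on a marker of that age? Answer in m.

1280 m

dip-slip = rate × time = 0.180 cm/yr × 752 ka = 1354 m
throw = dip-slip × sin(dip) = 1354 × sin(70.9°) = 1280 m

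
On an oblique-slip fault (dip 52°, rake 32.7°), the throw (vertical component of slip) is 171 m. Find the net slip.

402 m

dip-slip = throw / sin(dip) = 171 / sin(52°) = 217 m
net slip = dip-slip / sin(rake) = 217 / sin(32.7°) = 402 m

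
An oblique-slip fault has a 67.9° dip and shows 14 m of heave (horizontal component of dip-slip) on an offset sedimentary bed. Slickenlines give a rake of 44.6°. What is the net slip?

53 m

dip-slip = heave / cos(dip) = 14 / cos(67.9°) = 37.21 m
net slip = dip-slip / sin(rake) = 37.21 / sin(44.6°) = 53 m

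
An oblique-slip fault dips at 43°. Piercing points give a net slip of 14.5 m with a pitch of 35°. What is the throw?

5.67 m

dip-slip = net slip × sin(rake) = 14.5 m × sin(35°) = 8.317 m
throw = dip-slip × sin(dip) = 8.317 × sin(43°) = 5.67 m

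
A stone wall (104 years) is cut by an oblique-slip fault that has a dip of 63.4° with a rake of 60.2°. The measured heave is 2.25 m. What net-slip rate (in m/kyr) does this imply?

55.7 m/kyr

dip-slip = heave / cos(dip) = 2.25 / cos(63.4°) = 5.025 m
net slip = dip-slip / sin(rake) = 5.025 / sin(60.2°) = 5.791 m
rate = 5.791 m / 104 years = 0.0557 m/yr = 55.7 m/kyr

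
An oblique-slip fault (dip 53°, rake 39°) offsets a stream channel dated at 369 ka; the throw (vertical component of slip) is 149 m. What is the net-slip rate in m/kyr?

dip-slip = throw / sin(dip) = 149 / sin(53°) = 186.6 m
net slip = dip-slip / sin(rake) = 186.6 / sin(39°) = 296.5 m
rate = 296.5 m / 369 ka = 0.000803 m/yr = 0.803 m/kyr

0.803 m/kyr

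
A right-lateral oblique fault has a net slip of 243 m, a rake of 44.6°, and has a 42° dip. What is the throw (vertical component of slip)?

114 m

dip-slip = net slip × sin(rake) = 243 m × sin(44.6°) = 170.6 m
throw = dip-slip × sin(dip) = 170.6 × sin(42°) = 114 m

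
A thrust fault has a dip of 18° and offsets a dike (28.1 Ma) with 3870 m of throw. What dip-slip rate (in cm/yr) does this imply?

dip-slip = throw / sin(dip) = 3870 m / sin(18°) = 12520 m
rate = 12520 m / 28.1 Ma = 0.000446 m/yr = 0.0446 cm/yr

0.0446 cm/yr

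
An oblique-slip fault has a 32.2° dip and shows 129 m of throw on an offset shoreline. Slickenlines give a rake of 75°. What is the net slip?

dip-slip = throw / sin(dip) = 129 / sin(32.2°) = 242.1 m
net slip = dip-slip / sin(rake) = 242.1 / sin(75°) = 251 m

251 m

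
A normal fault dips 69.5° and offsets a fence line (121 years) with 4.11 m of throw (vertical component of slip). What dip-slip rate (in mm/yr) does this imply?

36.3 mm/yr

dip-slip = throw / sin(dip) = 4.11 m / sin(69.5°) = 4.388 m
rate = 4.388 m / 121 years = 0.0363 m/yr = 36.3 mm/yr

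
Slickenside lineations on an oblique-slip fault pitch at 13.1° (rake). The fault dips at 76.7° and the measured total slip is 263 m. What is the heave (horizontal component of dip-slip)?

dip-slip = net slip × sin(rake) = 263 m × sin(13.1°) = 59.61 m
heave = dip-slip × cos(dip) = 59.61 × cos(76.7°) = 13.7 m

13.7 m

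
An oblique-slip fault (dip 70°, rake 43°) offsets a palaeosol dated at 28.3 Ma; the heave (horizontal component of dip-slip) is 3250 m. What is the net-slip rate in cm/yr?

dip-slip = heave / cos(dip) = 3250 / cos(70°) = 9502 m
net slip = dip-slip / sin(rake) = 9502 / sin(43°) = 13930 m
rate = 13930 m / 28.3 Ma = 0.000492 m/yr = 0.0492 cm/yr

0.0492 cm/yr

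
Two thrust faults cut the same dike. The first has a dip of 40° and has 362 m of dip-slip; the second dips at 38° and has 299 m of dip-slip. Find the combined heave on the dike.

513 m

heave_A = 362 × cos(40°) = 277.3 m
heave_B = 299 × cos(38°) = 235.6 m
total = 277.3 + 235.6 = 513 m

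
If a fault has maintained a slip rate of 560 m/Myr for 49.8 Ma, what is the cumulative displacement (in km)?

slip = rate × time = 560 m/Myr × 49.8 Ma = 27900 m = 27.9 km

27.9 km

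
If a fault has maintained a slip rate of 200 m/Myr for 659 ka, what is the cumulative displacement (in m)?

slip = rate × time = 200 m/Myr × 659 ka = 132 m

132 m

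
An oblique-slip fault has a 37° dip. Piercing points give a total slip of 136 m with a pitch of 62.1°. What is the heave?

96 m

dip-slip = net slip × sin(rake) = 136 m × sin(62.1°) = 120.2 m
heave = dip-slip × cos(dip) = 120.2 × cos(37°) = 96 m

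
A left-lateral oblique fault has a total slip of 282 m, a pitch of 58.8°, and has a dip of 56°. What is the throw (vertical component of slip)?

200 m

dip-slip = net slip × sin(rake) = 282 m × sin(58.8°) = 241.2 m
throw = dip-slip × sin(dip) = 241.2 × sin(56°) = 200 m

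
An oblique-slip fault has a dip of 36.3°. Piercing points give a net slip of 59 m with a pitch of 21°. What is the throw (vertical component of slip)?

12.5 m

dip-slip = net slip × sin(rake) = 59 m × sin(21°) = 21.14 m
throw = dip-slip × sin(dip) = 21.14 × sin(36.3°) = 12.5 m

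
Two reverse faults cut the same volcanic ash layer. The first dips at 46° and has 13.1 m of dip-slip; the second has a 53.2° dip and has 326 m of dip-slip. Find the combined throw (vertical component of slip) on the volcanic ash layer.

throw_A = 13.1 × sin(46°) = 9.423 m
throw_B = 326 × sin(53.2°) = 261 m
total = 9.423 + 261 = 270 m

270 m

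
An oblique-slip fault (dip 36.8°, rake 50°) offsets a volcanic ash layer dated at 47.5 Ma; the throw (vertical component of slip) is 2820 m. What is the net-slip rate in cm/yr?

0.0129 cm/yr

dip-slip = throw / sin(dip) = 2820 / sin(36.8°) = 4708 m
net slip = dip-slip / sin(rake) = 4708 / sin(50°) = 6145 m
rate = 6145 m / 47.5 Ma = 0.000129 m/yr = 0.0129 cm/yr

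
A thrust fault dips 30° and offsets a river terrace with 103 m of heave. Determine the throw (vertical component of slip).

throw = heave × tan(dip) = 103 × tan(30°) = 59.5 m

59.5 m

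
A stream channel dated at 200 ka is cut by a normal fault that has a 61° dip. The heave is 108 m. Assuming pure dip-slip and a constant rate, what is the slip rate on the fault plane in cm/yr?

0.111 cm/yr

dip-slip = heave / cos(dip) = 108 m / cos(61°) = 222.8 m
rate = 222.8 m / 200 ka = 0.00111 m/yr = 0.111 cm/yr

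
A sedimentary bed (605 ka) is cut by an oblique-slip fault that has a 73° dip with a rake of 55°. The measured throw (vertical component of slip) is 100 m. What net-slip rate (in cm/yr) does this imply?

0.0211 cm/yr

dip-slip = throw / sin(dip) = 100 / sin(73°) = 104.6 m
net slip = dip-slip / sin(rake) = 104.6 / sin(55°) = 127.7 m
rate = 127.7 m / 605 ka = 0.000211 m/yr = 0.0211 cm/yr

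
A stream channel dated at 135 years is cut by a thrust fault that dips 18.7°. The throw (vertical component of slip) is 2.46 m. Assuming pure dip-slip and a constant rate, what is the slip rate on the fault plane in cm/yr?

5.68 cm/yr

dip-slip = throw / sin(dip) = 2.46 m / sin(18.7°) = 7.673 m
rate = 7.673 m / 135 years = 0.0568 m/yr = 5.68 cm/yr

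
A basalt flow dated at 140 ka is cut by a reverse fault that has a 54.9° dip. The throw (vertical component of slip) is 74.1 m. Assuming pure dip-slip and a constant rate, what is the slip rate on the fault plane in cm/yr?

dip-slip = throw / sin(dip) = 74.1 m / sin(54.9°) = 90.57 m
rate = 90.57 m / 140 ka = 0.000647 m/yr = 0.0647 cm/yr

0.0647 cm/yr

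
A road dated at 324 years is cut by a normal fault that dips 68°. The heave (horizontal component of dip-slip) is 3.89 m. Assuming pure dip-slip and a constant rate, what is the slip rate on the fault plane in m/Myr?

32100 m/Myr

dip-slip = heave / cos(dip) = 3.89 m / cos(68°) = 10.38 m
rate = 10.38 m / 324 years = 0.0321 m/yr = 32100 m/Myr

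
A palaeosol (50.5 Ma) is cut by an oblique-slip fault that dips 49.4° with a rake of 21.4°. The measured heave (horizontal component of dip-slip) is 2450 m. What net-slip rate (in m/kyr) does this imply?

0.204 m/kyr

dip-slip = heave / cos(dip) = 2450 / cos(49.4°) = 3765 m
net slip = dip-slip / sin(rake) = 3765 / sin(21.4°) = 10320 m
rate = 10320 m / 50.5 Ma = 0.000204 m/yr = 0.204 m/kyr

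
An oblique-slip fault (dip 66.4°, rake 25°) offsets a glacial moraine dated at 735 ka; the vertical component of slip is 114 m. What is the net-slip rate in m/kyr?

dip-slip = throw / sin(dip) = 114 / sin(66.4°) = 124.4 m
net slip = dip-slip / sin(rake) = 124.4 / sin(25°) = 294.4 m
rate = 294.4 m / 735 ka = 0.000400 m/yr = 0.400 m/kyr

0.400 m/kyr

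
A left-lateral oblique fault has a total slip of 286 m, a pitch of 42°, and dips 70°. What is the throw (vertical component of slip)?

180 m

dip-slip = net slip × sin(rake) = 286 m × sin(42°) = 191.4 m
throw = dip-slip × sin(dip) = 191.4 × sin(70°) = 180 m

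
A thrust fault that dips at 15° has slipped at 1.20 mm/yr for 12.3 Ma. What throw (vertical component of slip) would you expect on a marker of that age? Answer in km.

3.82 km

dip-slip = rate × time = 1.20 mm/yr × 12.3 Ma = 14760 m
throw = dip-slip × sin(dip) = 14760 × sin(15°) = 3820 m = 3.82 km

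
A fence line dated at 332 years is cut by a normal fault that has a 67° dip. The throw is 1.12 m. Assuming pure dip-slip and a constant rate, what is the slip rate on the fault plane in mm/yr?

dip-slip = throw / sin(dip) = 1.12 m / sin(67°) = 1.217 m
rate = 1.217 m / 332 years = 0.00366 m/yr = 3.66 mm/yr

3.66 mm/yr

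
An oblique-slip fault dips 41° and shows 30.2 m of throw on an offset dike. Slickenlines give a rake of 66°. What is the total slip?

50.4 m

dip-slip = throw / sin(dip) = 30.2 / sin(41°) = 46.03 m
net slip = dip-slip / sin(rake) = 46.03 / sin(66°) = 50.4 m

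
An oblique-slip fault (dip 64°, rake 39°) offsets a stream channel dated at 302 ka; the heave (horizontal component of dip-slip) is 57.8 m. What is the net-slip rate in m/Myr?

694 m/Myr

dip-slip = heave / cos(dip) = 57.8 / cos(64°) = 131.9 m
net slip = dip-slip / sin(rake) = 131.9 / sin(39°) = 209.5 m
rate = 209.5 m / 302 ka = 0.000694 m/yr = 694 m/Myr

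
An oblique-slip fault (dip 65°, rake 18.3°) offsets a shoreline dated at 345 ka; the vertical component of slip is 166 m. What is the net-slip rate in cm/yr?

0.169 cm/yr

dip-slip = throw / sin(dip) = 166 / sin(65°) = 183.2 m
net slip = dip-slip / sin(rake) = 183.2 / sin(18.3°) = 583.3 m
rate = 583.3 m / 345 ka = 0.00169 m/yr = 0.169 cm/yr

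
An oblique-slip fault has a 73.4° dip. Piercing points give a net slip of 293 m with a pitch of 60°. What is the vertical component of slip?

dip-slip = net slip × sin(rake) = 293 m × sin(60°) = 253.7 m
throw = dip-slip × sin(dip) = 253.7 × sin(73.4°) = 243 m

243 m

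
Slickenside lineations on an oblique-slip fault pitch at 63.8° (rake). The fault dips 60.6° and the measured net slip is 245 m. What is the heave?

108 m

dip-slip = net slip × sin(rake) = 245 m × sin(63.8°) = 219.8 m
heave = dip-slip × cos(dip) = 219.8 × cos(60.6°) = 108 m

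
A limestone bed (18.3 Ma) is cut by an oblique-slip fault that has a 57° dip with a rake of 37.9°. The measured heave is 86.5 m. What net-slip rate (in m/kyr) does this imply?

dip-slip = heave / cos(dip) = 86.5 / cos(57°) = 158.8 m
net slip = dip-slip / sin(rake) = 158.8 / sin(37.9°) = 258.5 m
rate = 258.5 m / 18.3 Ma = 0.0000141 m/yr = 0.0141 m/kyr

0.0141 m/kyr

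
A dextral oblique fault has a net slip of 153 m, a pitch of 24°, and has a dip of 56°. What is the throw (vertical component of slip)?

dip-slip = net slip × sin(rake) = 153 m × sin(24°) = 62.23 m
throw = dip-slip × sin(dip) = 62.23 × sin(56°) = 51.6 m

51.6 m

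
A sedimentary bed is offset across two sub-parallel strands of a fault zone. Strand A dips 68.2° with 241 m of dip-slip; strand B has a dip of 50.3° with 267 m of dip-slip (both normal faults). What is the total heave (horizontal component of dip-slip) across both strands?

heave_A = 241 × cos(68.2°) = 89.50 m
heave_B = 267 × cos(50.3°) = 170.6 m
total = 89.50 + 170.6 = 260 m

260 m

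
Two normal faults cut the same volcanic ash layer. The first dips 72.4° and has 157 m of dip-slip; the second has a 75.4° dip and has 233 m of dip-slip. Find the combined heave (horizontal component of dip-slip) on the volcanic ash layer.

heave_A = 157 × cos(72.4°) = 47.47 m
heave_B = 233 × cos(75.4°) = 58.73 m
total = 47.47 + 58.73 = 106 m

106 m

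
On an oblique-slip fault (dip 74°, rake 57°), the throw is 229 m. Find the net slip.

284 m

dip-slip = throw / sin(dip) = 229 / sin(74°) = 238.2 m
net slip = dip-slip / sin(rake) = 238.2 / sin(57°) = 284 m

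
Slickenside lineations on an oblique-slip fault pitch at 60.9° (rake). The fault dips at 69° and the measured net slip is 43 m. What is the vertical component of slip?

dip-slip = net slip × sin(rake) = 43 m × sin(60.9°) = 37.57 m
throw = dip-slip × sin(dip) = 37.57 × sin(69°) = 35.1 m

35.1 m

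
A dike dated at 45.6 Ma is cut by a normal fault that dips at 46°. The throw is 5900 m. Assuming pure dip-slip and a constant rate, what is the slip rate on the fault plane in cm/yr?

0.0180 cm/yr

dip-slip = throw / sin(dip) = 5900 m / sin(46°) = 8202 m
rate = 8202 m / 45.6 Ma = 0.000180 m/yr = 0.0180 cm/yr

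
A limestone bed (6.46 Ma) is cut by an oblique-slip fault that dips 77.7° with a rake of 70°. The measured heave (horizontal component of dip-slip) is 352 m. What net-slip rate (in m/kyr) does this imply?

0.272 m/kyr

dip-slip = heave / cos(dip) = 352 / cos(77.7°) = 1652 m
net slip = dip-slip / sin(rake) = 1652 / sin(70°) = 1758 m
rate = 1758 m / 6.46 Ma = 0.000272 m/yr = 0.272 m/kyr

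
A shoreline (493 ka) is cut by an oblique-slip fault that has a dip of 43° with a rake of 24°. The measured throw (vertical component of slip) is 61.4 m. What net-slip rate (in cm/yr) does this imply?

0.0449 cm/yr

dip-slip = throw / sin(dip) = 61.4 / sin(43°) = 90.03 m
net slip = dip-slip / sin(rake) = 90.03 / sin(24°) = 221.3 m
rate = 221.3 m / 493 ka = 0.000449 m/yr = 0.0449 cm/yr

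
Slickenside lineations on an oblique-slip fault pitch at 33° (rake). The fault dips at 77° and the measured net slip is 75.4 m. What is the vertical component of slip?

dip-slip = net slip × sin(rake) = 75.4 m × sin(33°) = 41.07 m
throw = dip-slip × sin(dip) = 41.07 × sin(77°) = 40 m

40 m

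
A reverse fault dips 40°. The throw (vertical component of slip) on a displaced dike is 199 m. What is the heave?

237 m

heave = throw / tan(dip) = 199 / tan(40°) = 237 m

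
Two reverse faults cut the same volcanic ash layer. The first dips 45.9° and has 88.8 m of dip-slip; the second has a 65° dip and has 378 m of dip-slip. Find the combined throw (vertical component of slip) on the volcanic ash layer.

406 m

throw_A = 88.8 × sin(45.9°) = 63.77 m
throw_B = 378 × sin(65°) = 342.6 m
total = 63.77 + 342.6 = 406 m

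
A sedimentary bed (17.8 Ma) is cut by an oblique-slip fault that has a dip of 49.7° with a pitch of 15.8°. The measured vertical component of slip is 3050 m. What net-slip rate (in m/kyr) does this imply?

0.825 m/kyr

dip-slip = throw / sin(dip) = 3050 / sin(49.7°) = 3999 m
net slip = dip-slip / sin(rake) = 3999 / sin(15.8°) = 14690 m
rate = 14690 m / 17.8 Ma = 0.000825 m/yr = 0.825 m/kyr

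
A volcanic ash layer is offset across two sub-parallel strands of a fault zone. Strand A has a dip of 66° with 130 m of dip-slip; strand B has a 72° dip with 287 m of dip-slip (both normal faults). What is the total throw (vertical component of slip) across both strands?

throw_A = 130 × sin(66°) = 118.8 m
throw_B = 287 × sin(72°) = 273 m
total = 118.8 + 273 = 392 m

392 m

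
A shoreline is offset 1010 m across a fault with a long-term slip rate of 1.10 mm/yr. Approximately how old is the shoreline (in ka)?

918 ka

age = offset / rate = 1010 m / (1.10 mm/yr) = 918000 yr = 918 ka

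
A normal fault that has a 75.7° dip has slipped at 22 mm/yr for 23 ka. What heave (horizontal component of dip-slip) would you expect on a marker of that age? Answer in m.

dip-slip = rate × time = 22 mm/yr × 23 ka = 506 m
heave = dip-slip × cos(dip) = 506 × cos(75.7°) = 125 m

125 m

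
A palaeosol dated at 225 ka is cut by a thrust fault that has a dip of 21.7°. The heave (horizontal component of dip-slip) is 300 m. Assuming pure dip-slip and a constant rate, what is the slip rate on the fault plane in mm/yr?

dip-slip = heave / cos(dip) = 300 m / cos(21.7°) = 322.9 m
rate = 322.9 m / 225 ka = 0.00144 m/yr = 1.44 mm/yr

1.44 mm/yr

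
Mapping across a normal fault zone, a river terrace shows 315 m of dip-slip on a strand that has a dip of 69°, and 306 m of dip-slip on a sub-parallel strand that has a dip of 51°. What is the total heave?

heave_A = 315 × cos(69°) = 112.9 m
heave_B = 306 × cos(51°) = 192.6 m
total = 112.9 + 192.6 = 305 m

305 m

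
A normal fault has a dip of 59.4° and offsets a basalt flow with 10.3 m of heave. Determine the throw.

17.4 m

throw = heave × tan(dip) = 10.3 × tan(59.4°) = 17.4 m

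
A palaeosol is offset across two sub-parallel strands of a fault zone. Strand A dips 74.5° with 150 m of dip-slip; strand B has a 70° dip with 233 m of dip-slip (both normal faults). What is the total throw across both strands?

363 m

throw_A = 150 × sin(74.5°) = 144.5 m
throw_B = 233 × sin(70°) = 218.9 m
total = 144.5 + 218.9 = 363 m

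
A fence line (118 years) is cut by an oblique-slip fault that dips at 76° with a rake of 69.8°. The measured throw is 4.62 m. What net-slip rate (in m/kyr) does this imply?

43 m/kyr

dip-slip = throw / sin(dip) = 4.62 / sin(76°) = 4.761 m
net slip = dip-slip / sin(rake) = 4.761 / sin(69.8°) = 5.073 m
rate = 5.073 m / 118 years = 0.0430 m/yr = 43 m/kyr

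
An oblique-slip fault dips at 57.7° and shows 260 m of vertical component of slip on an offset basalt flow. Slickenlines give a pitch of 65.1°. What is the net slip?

dip-slip = throw / sin(dip) = 260 / sin(57.7°) = 307.6 m
net slip = dip-slip / sin(rake) = 307.6 / sin(65.1°) = 339 m

339 m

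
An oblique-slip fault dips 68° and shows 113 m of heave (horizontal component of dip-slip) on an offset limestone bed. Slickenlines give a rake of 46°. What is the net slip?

419 m

dip-slip = heave / cos(dip) = 113 / cos(68°) = 301.6 m
net slip = dip-slip / sin(rake) = 301.6 / sin(46°) = 419 m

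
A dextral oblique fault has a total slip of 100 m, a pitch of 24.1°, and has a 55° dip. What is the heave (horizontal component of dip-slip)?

23.4 m

dip-slip = net slip × sin(rake) = 100 m × sin(24.1°) = 40.83 m
heave = dip-slip × cos(dip) = 40.83 × cos(55°) = 23.4 m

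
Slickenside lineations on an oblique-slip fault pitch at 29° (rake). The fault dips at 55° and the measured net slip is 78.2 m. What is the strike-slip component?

strike-slip = net slip × cos(rake) = 78.2 m × cos(29°) = 68.4 m

68.4 m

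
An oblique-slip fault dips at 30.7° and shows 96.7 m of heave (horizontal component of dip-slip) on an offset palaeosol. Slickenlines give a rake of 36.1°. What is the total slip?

dip-slip = heave / cos(dip) = 96.7 / cos(30.7°) = 112.5 m
net slip = dip-slip / sin(rake) = 112.5 / sin(36.1°) = 191 m

191 m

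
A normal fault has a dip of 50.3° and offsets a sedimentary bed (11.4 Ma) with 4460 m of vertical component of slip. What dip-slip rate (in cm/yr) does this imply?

0.0508 cm/yr

dip-slip = throw / sin(dip) = 4460 m / sin(50.3°) = 5797 m
rate = 5797 m / 11.4 Ma = 0.000508 m/yr = 0.0508 cm/yr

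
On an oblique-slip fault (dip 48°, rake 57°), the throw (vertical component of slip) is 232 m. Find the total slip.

372 m

dip-slip = throw / sin(dip) = 232 / sin(48°) = 312.2 m
net slip = dip-slip / sin(rake) = 312.2 / sin(57°) = 372 m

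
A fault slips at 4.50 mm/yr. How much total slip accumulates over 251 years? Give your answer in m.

1.13 m

slip = rate × time = 4.50 mm/yr × 251 years = 1.13 m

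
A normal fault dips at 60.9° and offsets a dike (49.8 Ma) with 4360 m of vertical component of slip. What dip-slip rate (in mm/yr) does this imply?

dip-slip = throw / sin(dip) = 4360 m / sin(60.9°) = 4990 m
rate = 4990 m / 49.8 Ma = 0.000100 m/yr = 0.100 mm/yr

0.100 mm/yr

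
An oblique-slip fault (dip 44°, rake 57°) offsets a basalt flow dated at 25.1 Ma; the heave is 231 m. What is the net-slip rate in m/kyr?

0.0153 m/kyr

dip-slip = heave / cos(dip) = 231 / cos(44°) = 321.1 m
net slip = dip-slip / sin(rake) = 321.1 / sin(57°) = 382.9 m
rate = 382.9 m / 25.1 Ma = 0.0000153 m/yr = 0.0153 m/kyr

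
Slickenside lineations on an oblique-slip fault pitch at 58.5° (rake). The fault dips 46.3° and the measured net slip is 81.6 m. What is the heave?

48.1 m

dip-slip = net slip × sin(rake) = 81.6 m × sin(58.5°) = 69.58 m
heave = dip-slip × cos(dip) = 69.58 × cos(46.3°) = 48.1 m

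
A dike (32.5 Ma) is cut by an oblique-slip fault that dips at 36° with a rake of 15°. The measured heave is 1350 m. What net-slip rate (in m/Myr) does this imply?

198 m/Myr

dip-slip = heave / cos(dip) = 1350 / cos(36°) = 1669 m
net slip = dip-slip / sin(rake) = 1669 / sin(15°) = 6447 m
rate = 6447 m / 32.5 Ma = 0.000198 m/yr = 198 m/Myr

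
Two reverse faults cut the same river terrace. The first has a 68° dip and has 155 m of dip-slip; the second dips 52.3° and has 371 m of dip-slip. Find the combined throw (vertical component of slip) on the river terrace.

437 m

throw_A = 155 × sin(68°) = 143.7 m
throw_B = 371 × sin(52.3°) = 293.5 m
total = 143.7 + 293.5 = 437 m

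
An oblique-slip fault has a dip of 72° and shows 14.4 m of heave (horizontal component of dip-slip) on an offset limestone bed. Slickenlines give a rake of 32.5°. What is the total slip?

dip-slip = heave / cos(dip) = 14.4 / cos(72°) = 46.60 m
net slip = dip-slip / sin(rake) = 46.60 / sin(32.5°) = 86.7 m

86.7 m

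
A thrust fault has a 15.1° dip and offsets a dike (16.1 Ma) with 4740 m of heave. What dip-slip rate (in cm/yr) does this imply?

dip-slip = heave / cos(dip) = 4740 m / cos(15.1°) = 4910 m
rate = 4910 m / 16.1 Ma = 0.000305 m/yr = 0.0305 cm/yr

0.0305 cm/yr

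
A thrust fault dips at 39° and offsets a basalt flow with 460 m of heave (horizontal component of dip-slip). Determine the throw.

373 m

throw = heave × tan(dip) = 460 × tan(39°) = 373 m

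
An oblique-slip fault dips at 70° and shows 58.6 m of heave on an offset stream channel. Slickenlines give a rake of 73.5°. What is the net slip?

179 m

dip-slip = heave / cos(dip) = 58.6 / cos(70°) = 171.3 m
net slip = dip-slip / sin(rake) = 171.3 / sin(73.5°) = 179 m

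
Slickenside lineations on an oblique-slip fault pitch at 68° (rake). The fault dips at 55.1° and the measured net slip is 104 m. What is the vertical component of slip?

dip-slip = net slip × sin(rake) = 104 m × sin(68°) = 96.43 m
throw = dip-slip × sin(dip) = 96.43 × sin(55.1°) = 79.1 m

79.1 m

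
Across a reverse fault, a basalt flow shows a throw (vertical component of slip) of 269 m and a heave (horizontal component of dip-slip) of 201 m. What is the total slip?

336 m

net slip = √(throw² + heave²) = √(269² + 201²) = 336 m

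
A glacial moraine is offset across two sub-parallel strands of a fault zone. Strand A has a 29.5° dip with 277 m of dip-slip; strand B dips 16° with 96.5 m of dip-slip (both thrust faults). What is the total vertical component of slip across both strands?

throw_A = 277 × sin(29.5°) = 136.4 m
throw_B = 96.5 × sin(16°) = 26.60 m
total = 136.4 + 26.60 = 163 m

163 m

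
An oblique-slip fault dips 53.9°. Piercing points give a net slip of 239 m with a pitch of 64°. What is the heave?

dip-slip = net slip × sin(rake) = 239 m × sin(64°) = 214.8 m
heave = dip-slip × cos(dip) = 214.8 × cos(53.9°) = 127 m

127 m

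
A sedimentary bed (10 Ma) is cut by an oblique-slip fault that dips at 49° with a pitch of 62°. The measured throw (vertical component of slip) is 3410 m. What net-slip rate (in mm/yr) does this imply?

dip-slip = throw / sin(dip) = 3410 / sin(49°) = 4518 m
net slip = dip-slip / sin(rake) = 4518 / sin(62°) = 5117 m
rate = 5117 m / 10 Ma = 0.000512 m/yr = 0.512 mm/yr

0.512 mm/yr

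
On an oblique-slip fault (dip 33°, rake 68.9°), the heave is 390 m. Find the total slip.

498 m

dip-slip = heave / cos(dip) = 390 / cos(33°) = 465 m
net slip = dip-slip / sin(rake) = 465 / sin(68.9°) = 498 m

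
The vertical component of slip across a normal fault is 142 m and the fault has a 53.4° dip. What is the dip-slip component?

177 m

dip-slip = throw / sin(dip) = 142 / sin(53.4°) = 177 m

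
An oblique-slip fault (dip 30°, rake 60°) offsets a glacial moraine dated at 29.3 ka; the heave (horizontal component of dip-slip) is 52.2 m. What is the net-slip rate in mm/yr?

2.38 mm/yr

dip-slip = heave / cos(dip) = 52.2 / cos(30°) = 60.28 m
net slip = dip-slip / sin(rake) = 60.28 / sin(60°) = 69.60 m
rate = 69.60 m / 29.3 ka = 0.00238 m/yr = 2.38 mm/yr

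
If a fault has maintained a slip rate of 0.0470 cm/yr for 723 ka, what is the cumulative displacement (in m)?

slip = rate × time = 0.0470 cm/yr × 723 ka = 340 m

340 m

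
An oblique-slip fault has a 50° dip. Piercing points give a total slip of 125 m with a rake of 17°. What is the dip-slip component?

36.5 m

dip-slip = net slip × sin(rake) = 125 m × sin(17°) = 36.5 m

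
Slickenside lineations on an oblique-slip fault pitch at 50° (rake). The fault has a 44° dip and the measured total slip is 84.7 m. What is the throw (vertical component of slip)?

45.1 m

dip-slip = net slip × sin(rake) = 84.7 m × sin(50°) = 64.88 m
throw = dip-slip × sin(dip) = 64.88 × sin(44°) = 45.1 m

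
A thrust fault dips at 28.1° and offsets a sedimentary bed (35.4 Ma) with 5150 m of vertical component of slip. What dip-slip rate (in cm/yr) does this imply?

0.0309 cm/yr

dip-slip = throw / sin(dip) = 5150 m / sin(28.1°) = 10930 m
rate = 10930 m / 35.4 Ma = 0.000309 m/yr = 0.0309 cm/yr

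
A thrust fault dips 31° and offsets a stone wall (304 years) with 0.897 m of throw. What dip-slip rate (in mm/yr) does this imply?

dip-slip = throw / sin(dip) = 0.897 m / sin(31°) = 1.742 m
rate = 1.742 m / 304 years = 0.00573 m/yr = 5.73 mm/yr

5.73 mm/yr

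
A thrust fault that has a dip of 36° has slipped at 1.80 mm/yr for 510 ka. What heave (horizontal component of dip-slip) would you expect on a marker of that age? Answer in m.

dip-slip = rate × time = 1.80 mm/yr × 510 ka = 918 m
heave = dip-slip × cos(dip) = 918 × cos(36°) = 743 m

743 m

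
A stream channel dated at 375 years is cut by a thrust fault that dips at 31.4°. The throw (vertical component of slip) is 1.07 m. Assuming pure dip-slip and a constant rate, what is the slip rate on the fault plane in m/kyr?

5.48 m/kyr

dip-slip = throw / sin(dip) = 1.07 m / sin(31.4°) = 2.054 m
rate = 2.054 m / 375 years = 0.00548 m/yr = 5.48 m/kyr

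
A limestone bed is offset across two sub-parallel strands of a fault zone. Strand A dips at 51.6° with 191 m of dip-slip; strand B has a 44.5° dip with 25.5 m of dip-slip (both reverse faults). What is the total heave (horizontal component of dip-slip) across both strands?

137 m

heave_A = 191 × cos(51.6°) = 118.6 m
heave_B = 25.5 × cos(44.5°) = 18.19 m
total = 118.6 + 18.19 = 137 m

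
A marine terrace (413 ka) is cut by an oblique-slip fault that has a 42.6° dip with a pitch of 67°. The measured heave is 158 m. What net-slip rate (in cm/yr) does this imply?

dip-slip = heave / cos(dip) = 158 / cos(42.6°) = 214.6 m
net slip = dip-slip / sin(rake) = 214.6 / sin(67°) = 233.2 m
rate = 233.2 m / 413 ka = 0.000565 m/yr = 0.0565 cm/yr

0.0565 cm/yr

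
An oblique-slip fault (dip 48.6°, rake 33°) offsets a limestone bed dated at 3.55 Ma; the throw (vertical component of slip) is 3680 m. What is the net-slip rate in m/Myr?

dip-slip = throw / sin(dip) = 3680 / sin(48.6°) = 4906 m
net slip = dip-slip / sin(rake) = 4906 / sin(33°) = 9008 m
rate = 9008 m / 3.55 Ma = 0.00254 m/yr = 2540 m/Myr

2540 m/Myr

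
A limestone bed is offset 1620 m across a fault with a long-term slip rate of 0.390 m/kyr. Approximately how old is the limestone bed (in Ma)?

age = offset / rate = 1620 m / (0.390 m/kyr) = 4.15e+06 yr = 4.15 Ma

4.15 Ma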